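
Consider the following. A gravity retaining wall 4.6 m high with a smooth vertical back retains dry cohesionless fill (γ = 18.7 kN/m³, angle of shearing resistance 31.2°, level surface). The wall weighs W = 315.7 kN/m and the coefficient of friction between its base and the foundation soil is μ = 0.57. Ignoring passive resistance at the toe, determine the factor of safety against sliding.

2.86

K_a = tan²(45° − 31.2°/2) = 0.3175.
P_a = ½K_aγH² = 0.5×0.3175×18.7×4.6² = 62.82 kN/m, acting at H/3 = 1.533 m above the base.
FS_sliding = μW / P_a = 0.57×315.7 / 62.82 = 2.865.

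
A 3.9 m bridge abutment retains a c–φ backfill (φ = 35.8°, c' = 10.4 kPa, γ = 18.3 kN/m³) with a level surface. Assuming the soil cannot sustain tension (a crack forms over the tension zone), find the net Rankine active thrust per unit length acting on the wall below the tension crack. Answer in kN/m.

6.75 kN/m

K_a = 0.2619; √K_a = 0.5117.
Tension-crack depth z_c = 2c/(γ√K_a) = 2×10.4/(18.3×0.5117) = 2.221 m.
σ_a at base = K_a γ H − 2c√K_a = 0.2619×18.3×3.9 − 2×10.4×0.5117 = 8.045 kPa.
P_a = ½ × 8.045 × (H − z_c) = 0.5×8.045×1.679 = 6.753 kN/m.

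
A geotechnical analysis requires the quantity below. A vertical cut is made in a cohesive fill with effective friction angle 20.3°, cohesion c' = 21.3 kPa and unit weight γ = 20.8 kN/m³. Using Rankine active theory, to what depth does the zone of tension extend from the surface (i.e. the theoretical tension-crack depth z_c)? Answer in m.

2.94 m

K_a = tan²(45° − 20.3°/2) = 0.4849; √K_a = 0.6963.
The active pressure is zero where K_a γ z = 2c√K_a, so z_c = 2c/(γ√K_a) = 2×21.3/(20.8×0.6963) = 2.941 m.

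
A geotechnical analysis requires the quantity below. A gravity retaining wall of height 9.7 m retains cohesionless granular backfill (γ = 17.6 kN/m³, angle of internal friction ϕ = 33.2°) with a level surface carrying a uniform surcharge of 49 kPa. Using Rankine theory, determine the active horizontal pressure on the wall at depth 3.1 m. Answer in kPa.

30.3 kPa

K_a = (1 − sin φ)/(1 + sin φ) = 0.2924.
σ_v = γz + q = 17.6 × 3.1 + 49 = 103.6 kPa.
σ_h = K_a σ_v = 0.2924 × 103.6 = 30.28 kPa.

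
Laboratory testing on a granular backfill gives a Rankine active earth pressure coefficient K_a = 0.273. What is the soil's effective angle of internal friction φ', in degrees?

34.8°

K_a = tan²(45° − φ/2) ⇒ 45° − φ/2 = arctan(√0.273) = 27.59°.
φ = 2(45° − 27.59°) = 34.83°.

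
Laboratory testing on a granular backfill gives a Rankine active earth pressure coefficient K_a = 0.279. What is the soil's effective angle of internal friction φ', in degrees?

K_a = tan²(45° − φ/2) ⇒ 45° − φ/2 = arctan(√0.279) = 27.84°.
φ = 2(45° − 27.84°) = 34.31°.

34.3°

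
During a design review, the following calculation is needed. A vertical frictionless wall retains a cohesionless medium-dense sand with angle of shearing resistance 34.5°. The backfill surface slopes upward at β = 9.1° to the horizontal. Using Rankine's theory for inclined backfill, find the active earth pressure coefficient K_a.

K_a = cos β · (cos β − √(cos²β − cos²φ)) / (cos β + √(cos²β − cos²φ)).
cos β = 0.9874, cos φ = 0.8241, √(cos²β − cos²φ) = 0.5439.
K_a = 0.9874 × (0.9874 − 0.5439)/(0.9874 + 0.5439) = 0.2860.

0.286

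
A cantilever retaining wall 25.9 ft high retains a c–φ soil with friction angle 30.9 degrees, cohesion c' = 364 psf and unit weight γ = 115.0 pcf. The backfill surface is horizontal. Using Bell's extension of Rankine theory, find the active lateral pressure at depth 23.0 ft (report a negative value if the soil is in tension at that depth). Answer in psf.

437 psf

K_a = (1 − sin φ)/(1 + sin φ) = 0.3214.
σ_a = K_a γ z − 2c√K_a = 0.3214×115.0×23.0 − 2×364×0.5669 = 437.4 psf.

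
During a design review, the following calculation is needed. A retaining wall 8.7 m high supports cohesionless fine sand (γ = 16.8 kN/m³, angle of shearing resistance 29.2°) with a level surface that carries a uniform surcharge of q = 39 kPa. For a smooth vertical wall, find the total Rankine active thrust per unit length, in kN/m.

K_a = tan²(45° − φ/2) = 0.3442.
Soil triangle: ½ K_a γ H² = 0.5×0.3442×16.8×8.7² = 218.8 kN/m.
Surcharge rectangle: K_a q H = 0.3442×39×8.7 = 116.8 kN/m.
Total = 218.8 + 116.8 = 335.6 kN/m.

336 kN/m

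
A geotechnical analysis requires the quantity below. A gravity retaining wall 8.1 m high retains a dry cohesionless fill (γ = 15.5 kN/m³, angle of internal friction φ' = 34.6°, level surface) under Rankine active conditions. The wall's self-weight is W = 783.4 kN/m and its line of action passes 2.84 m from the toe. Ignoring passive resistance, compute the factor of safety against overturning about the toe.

K_a = tan²(45° − 34.6°/2) = 0.2756.
P_a = ½K_aγH² = 0.5×0.2756×15.5×8.1² = 140.2 kN/m, acting at H/3 = 2.700 m above the base.
Overturning moment M_o = P_a × H/3 = 140.2 × 2.700 = 378.4.
Resisting moment M_r = W × 2.84 = 783.4 × 2.84 = 2225.
FS_overturning = M_r/M_o = 2225/378.4 = 5.879.

5.88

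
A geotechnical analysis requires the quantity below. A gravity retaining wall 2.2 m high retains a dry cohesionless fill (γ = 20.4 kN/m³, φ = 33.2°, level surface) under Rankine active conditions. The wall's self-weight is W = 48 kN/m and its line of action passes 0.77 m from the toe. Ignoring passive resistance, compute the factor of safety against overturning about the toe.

3.49

K_a = tan²(45° − 33.2°/2) = 0.2924.
P_a = ½K_aγH² = 0.5×0.2924×20.4×2.2² = 14.43 kN/m, acting at H/3 = 0.7333 m above the base.
Overturning moment M_o = P_a × H/3 = 14.43 × 0.7333 = 10.58.
Resisting moment M_r = W × 0.77 = 48 × 0.77 = 36.96.
FS_overturning = M_r/M_o = 36.96/10.58 = 3.492.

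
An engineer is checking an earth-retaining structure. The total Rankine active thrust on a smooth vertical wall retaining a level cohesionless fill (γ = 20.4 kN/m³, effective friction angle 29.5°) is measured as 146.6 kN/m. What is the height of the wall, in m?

K_a = 0.3401. P_a = ½ K_a γ H² ⇒ H = √(2P_a/(K_a γ)).
H = √(2×146.6/(0.3401×20.4)) = 6.501 m.

6.50 m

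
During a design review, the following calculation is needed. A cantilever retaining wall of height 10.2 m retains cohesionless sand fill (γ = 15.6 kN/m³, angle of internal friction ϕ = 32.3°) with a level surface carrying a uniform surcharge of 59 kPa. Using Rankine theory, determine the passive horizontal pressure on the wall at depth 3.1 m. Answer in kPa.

K_p = (1 + sin φ)/(1 − sin φ) = 3.295.
σ_v = γz + q = 15.6 × 3.1 + 59 = 107.4 kPa.
σ_h = K_p σ_v = 3.295 × 107.4 = 353.8 kPa.

354 kPa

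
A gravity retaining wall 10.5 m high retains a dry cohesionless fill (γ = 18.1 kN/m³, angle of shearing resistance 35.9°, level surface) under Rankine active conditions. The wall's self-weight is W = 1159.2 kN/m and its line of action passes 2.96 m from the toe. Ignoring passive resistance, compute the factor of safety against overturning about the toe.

K_a = tan²(45° − 35.9°/2) = 0.2607.
P_a = ½K_aγH² = 0.5×0.2607×18.1×10.5² = 260.2 kN/m, acting at H/3 = 3.500 m above the base.
Overturning moment M_o = P_a × H/3 = 260.2 × 3.500 = 910.5.
Resisting moment M_r = W × 2.96 = 1159.2 × 2.96 = 3431.
FS_overturning = M_r/M_o = 3431/910.5 = 3.768.

3.77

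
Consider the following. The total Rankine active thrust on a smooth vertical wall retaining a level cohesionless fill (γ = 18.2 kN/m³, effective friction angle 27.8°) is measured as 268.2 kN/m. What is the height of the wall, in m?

9.00 m

K_a = 0.3639. P_a = ½ K_a γ H² ⇒ H = √(2P_a/(K_a γ)).
H = √(2×268.2/(0.3639×18.2)) = 9.000 m.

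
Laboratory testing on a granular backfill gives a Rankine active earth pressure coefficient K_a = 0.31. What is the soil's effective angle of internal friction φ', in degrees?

K_a = tan²(45° − φ/2) ⇒ 45° − φ/2 = arctan(√0.31) = 29.11°.
φ = 2(45° − 29.11°) = 31.78°.

31.8°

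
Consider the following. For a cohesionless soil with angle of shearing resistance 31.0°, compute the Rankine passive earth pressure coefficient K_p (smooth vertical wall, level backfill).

K_p = (1 + sin φ)/(1 − sin φ) = tan²(45° + 31.0°/2) = 3.124.

3.12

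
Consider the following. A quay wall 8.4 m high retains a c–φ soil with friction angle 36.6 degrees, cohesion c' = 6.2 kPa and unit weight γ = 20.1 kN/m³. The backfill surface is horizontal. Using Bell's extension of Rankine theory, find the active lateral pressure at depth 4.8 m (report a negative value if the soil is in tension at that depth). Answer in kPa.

18.2 kPa

K_a = (1 − sin φ)/(1 + sin φ) = 0.2530.
σ_a = K_a γ z − 2c√K_a = 0.2530×20.1×4.8 − 2×6.2×0.5029 = 18.17 kPa.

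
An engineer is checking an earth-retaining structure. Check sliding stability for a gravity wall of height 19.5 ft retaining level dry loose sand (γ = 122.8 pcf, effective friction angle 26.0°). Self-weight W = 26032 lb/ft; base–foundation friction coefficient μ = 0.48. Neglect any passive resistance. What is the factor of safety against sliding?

1.37

K_a = tan²(45° − 26.0°/2) = 0.3905.
P_a = ½K_aγH² = 0.5×0.3905×122.8×19.5² = 9116 lb/ft, acting at H/3 = 6.500 ft above the base.
FS_sliding = μW / P_a = 0.48×26032 / 9116 = 1.371.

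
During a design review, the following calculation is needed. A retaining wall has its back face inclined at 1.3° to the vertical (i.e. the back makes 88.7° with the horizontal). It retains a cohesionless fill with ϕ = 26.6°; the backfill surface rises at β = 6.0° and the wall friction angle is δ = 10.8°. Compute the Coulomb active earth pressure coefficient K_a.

K_a = sin²(α+φ) / [sin²α · sin(α−δ) · (1 + √{sin(φ+δ)sin(φ−β) / (sin(α−δ)sin(α+β))})²].
With α = 88.7°, φ = 26.6°, δ = 10.8°, β = 6.0°: K_a = 0.3879.

0.388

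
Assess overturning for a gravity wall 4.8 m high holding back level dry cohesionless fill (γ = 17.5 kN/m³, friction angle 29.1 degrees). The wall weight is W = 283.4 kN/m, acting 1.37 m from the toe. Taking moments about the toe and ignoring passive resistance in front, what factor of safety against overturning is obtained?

K_a = tan²(45° − 29.1°/2) = 0.3456.
P_a = ½K_aγH² = 0.5×0.3456×17.5×4.8² = 69.67 kN/m, acting at H/3 = 1.600 m above the base.
Overturning moment M_o = P_a × H/3 = 69.67 × 1.600 = 111.5.
Resisting moment M_r = W × 1.37 = 283.4 × 1.37 = 388.3.
FS_overturning = M_r/M_o = 388.3/111.5 = 3.483.

3.48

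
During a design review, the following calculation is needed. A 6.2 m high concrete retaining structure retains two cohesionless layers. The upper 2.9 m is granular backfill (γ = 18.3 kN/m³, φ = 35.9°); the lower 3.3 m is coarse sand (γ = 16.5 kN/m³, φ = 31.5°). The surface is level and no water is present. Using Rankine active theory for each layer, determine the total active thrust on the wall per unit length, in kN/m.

K_a1 = tan²(45°−35.9°/2) = 0.2607; K_a2 = tan²(45°−31.5°/2) = 0.3136.
Layer 1: σ at base = K_a1 γ₁ h₁ = 13.84 kPa; P₁ = ½×13.84×2.9 = 20.06.
Layer 2: σ_v at top = γ₁h₁ = 53.07; σ_h top = K_a2×53.07 = 16.64; σ_h base = K_a2×(53.07+16.5×3.3) = 33.72.
P₂ = ½(16.64+33.72)×3.3 = 83.10. Total P_a = 20.06+83.10 = 103.2 kN/m.

103 kN/m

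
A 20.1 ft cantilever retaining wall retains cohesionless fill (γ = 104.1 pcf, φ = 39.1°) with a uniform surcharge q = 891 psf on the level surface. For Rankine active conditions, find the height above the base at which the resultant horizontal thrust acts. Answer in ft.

K_a = 0.2265.
Triangular part P₁ = ½K_aγH² = 4763 at H/3 = 6.700 ft; rectangular part P₂ = K_a q H = 4056 at H/2 = 10.05 ft.
ȳ = (P₁·6.700 + P₂·10.05)/(P₁+P₂) = 8.241 ft.

8.24 ft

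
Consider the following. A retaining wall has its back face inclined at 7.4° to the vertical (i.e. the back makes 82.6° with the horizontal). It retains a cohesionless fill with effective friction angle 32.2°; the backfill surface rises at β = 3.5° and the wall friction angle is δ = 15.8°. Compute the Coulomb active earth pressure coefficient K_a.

0.346

K_a = sin²(α+φ) / [sin²α · sin(α−δ) · (1 + √{sin(φ+δ)sin(φ−β) / (sin(α−δ)sin(α+β))})²].
With α = 82.6°, φ = 32.2°, δ = 15.8°, β = 3.5°: K_a = 0.3457.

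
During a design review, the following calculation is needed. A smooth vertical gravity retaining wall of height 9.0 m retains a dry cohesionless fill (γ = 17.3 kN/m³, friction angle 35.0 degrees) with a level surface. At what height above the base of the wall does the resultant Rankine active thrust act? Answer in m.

K_a = 0.2710.
The pressure distribution is triangular, so the resultant acts at H/3 above the base = 9.0/3 = 3.000 m.

3.00 m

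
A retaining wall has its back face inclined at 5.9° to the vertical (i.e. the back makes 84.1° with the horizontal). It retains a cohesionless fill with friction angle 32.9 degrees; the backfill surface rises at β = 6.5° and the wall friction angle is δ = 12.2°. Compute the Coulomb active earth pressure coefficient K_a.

0.340

K_a = sin²(α+φ) / [sin²α · sin(α−δ) · (1 + √{sin(φ+δ)sin(φ−β) / (sin(α−δ)sin(α+β))})²].
With α = 84.1°, φ = 32.9°, δ = 12.2°, β = 6.5°: K_a = 0.3400.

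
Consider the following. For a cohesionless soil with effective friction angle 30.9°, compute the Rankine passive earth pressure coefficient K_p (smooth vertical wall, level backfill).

3.11

K_p = (1 + sin φ)/(1 − sin φ) = tan²(45° + 30.9°/2) = 3.111.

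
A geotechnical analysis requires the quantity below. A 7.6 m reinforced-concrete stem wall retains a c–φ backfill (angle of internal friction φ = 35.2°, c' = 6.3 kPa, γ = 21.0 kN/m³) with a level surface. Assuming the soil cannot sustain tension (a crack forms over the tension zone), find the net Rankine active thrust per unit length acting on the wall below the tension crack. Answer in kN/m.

117 kN/m

K_a = 0.2687; √K_a = 0.5184.
Tension-crack depth z_c = 2c/(γ√K_a) = 2×6.3/(21.0×0.5184) = 1.158 m.
σ_a at base = K_a γ H − 2c√K_a = 0.2687×21.0×7.6 − 2×6.3×0.5184 = 36.35 kPa.
P_a = ½ × 36.35 × (H − z_c) = 0.5×36.35×6.442 = 117.1 kN/m.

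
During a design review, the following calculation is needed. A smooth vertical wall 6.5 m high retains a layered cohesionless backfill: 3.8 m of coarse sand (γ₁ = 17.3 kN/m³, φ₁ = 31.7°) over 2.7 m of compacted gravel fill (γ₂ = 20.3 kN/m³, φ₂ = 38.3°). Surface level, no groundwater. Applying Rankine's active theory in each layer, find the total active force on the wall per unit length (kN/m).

97.9 kN/m

K_a1 = tan²(45°−31.7°/2) = 0.3111; K_a2 = tan²(45°−38.3°/2) = 0.2347.
Layer 1: σ at base = K_a1 γ₁ h₁ = 20.45 kPa; P₁ = ½×20.45×3.8 = 38.85.
Layer 2: σ_v at top = γ₁h₁ = 65.74; σ_h top = K_a2×65.74 = 15.43; σ_h base = K_a2×(65.74+20.3×2.7) = 28.30.
P₂ = ½(15.43+28.30)×2.7 = 59.03. Total P_a = 38.85+59.03 = 97.89 kN/m.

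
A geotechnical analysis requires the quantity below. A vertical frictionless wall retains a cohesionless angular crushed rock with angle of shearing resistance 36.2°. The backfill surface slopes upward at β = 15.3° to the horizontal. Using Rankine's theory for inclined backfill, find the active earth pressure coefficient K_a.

0.282

K_a = cos β · (cos β − √(cos²β − cos²φ)) / (cos β + √(cos²β − cos²φ)).
cos β = 0.9646, cos φ = 0.8070, √(cos²β − cos²φ) = 0.5284.
K_a = 0.9646 × (0.9646 − 0.5284)/(0.9646 + 0.5284) = 0.2818.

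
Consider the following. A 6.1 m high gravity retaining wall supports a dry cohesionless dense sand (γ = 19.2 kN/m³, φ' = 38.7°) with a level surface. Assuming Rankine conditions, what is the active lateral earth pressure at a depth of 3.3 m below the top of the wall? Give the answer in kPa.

K_a = (1 − sin φ)/(1 + sin φ) = 0.2306.
σ_h = K_a γ z = 0.2306 × 19.2 × 3.3 = 14.61 kPa.

14.6 kPa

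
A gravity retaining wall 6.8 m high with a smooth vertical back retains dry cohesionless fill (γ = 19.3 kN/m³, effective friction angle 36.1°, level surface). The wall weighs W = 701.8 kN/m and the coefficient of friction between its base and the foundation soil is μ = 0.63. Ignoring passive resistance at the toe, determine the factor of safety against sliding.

K_a = tan²(45° − 36.1°/2) = 0.2585.
P_a = ½K_aγH² = 0.5×0.2585×19.3×6.8² = 115.3 kN/m, acting at H/3 = 2.267 m above the base.
FS_sliding = μW / P_a = 0.63×701.8 / 115.3 = 3.833.

3.83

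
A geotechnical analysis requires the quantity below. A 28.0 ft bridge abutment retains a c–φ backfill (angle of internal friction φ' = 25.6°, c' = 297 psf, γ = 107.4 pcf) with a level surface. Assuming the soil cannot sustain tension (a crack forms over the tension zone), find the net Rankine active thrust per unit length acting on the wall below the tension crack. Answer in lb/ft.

7860 lb/ft

K_a = 0.3966; √K_a = 0.6297.
Tension-crack depth z_c = 2c/(γ√K_a) = 2×297/(107.4×0.6297) = 8.783 ft.
σ_a at base = K_a γ H − 2c√K_a = 0.3966×107.4×28.0 − 2×297×0.6297 = 818.5 psf.
P_a = ½ × 818.5 × (H − z_c) = 0.5×818.5×19.22 = 7865 lb/ft.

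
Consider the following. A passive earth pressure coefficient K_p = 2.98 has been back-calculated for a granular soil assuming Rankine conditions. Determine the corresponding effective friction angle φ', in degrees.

29.8°

K_p = (1+sin φ)/(1−sin φ) ⇒ sin φ = (K_p − 1)/(K_p + 1) = 0.4975.
φ = arcsin(0.4975) = 29.83°.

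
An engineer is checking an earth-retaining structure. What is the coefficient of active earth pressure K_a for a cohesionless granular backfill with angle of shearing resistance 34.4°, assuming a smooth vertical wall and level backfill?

0.278

K_a = (1 − sin φ)/(1 + sin φ) = (1 − sin 34.4°)/(1 + sin 34.4°) = 0.2780.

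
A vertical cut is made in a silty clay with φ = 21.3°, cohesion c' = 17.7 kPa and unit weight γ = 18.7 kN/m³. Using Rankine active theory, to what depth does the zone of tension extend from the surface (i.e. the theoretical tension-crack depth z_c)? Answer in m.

K_a = tan²(45° − 21.3°/2) = 0.4671; √K_a = 0.6834.
The active pressure is zero where K_a γ z = 2c√K_a, so z_c = 2c/(γ√K_a) = 2×17.7/(18.7×0.6834) = 2.770 m.

2.77 m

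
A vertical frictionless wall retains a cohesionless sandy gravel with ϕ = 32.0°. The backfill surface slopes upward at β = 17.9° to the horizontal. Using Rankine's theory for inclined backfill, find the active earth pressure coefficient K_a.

0.358

K_a = cos β · (cos β − √(cos²β − cos²φ)) / (cos β + √(cos²β − cos²φ)).
cos β = 0.9516, cos φ = 0.8480, √(cos²β − cos²φ) = 0.4317.
K_a = 0.9516 × (0.9516 − 0.4317)/(0.9516 + 0.4317) = 0.3577.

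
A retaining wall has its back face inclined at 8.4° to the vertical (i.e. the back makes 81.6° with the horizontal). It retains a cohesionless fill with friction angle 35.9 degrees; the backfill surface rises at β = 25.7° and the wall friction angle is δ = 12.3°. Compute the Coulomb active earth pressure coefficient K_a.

K_a = sin²(α+φ) / [sin²α · sin(α−δ) · (1 + √{sin(φ+δ)sin(φ−β) / (sin(α−δ)sin(α+β))})²].
With α = 81.6°, φ = 35.9°, δ = 12.3°, β = 25.7°: K_a = 0.4484.

0.448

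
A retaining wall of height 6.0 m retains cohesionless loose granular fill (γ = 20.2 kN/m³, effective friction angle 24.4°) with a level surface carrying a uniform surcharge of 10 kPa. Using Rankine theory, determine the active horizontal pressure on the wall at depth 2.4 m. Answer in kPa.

24.3 kPa

K_a = (1 − sin φ)/(1 + sin φ) = 0.4153.
σ_v = γz + q = 20.2 × 2.4 + 10 = 58.48 kPa.
σ_h = K_a σ_v = 0.4153 × 58.48 = 24.29 kPa.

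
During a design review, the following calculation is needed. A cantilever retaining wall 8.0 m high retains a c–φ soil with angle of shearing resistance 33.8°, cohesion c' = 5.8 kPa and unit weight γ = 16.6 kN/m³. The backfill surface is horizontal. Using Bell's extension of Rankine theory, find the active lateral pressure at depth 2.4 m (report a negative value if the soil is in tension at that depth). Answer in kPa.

5.16 kPa

K_a = (1 − sin φ)/(1 + sin φ) = 0.2851.
σ_a = K_a γ z − 2c√K_a = 0.2851×16.6×2.4 − 2×5.8×0.5340 = 5.165 kPa.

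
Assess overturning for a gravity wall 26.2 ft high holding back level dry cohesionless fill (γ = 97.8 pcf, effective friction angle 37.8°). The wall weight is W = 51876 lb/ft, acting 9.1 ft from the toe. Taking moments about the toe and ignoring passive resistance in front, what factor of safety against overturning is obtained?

6.71

K_a = tan²(45° − 37.8°/2) = 0.2400.
P_a = ½K_aγH² = 0.5×0.2400×97.8×26.2² = 8056 lb/ft, acting at H/3 = 8.733 ft above the base.
Overturning moment M_o = P_a × H/3 = 8056 × 8.733 = 70360.
Resisting moment M_r = W × 9.1 = 51876 × 9.1 = 472100.
FS_overturning = M_r/M_o = 472100/70360 = 6.710.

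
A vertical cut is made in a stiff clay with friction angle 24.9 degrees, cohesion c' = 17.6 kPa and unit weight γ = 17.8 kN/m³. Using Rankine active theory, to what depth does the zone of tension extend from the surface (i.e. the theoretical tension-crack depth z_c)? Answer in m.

3.10 m

K_a = tan²(45° − 24.9°/2) = 0.4074; √K_a = 0.6383.
The active pressure is zero where K_a γ z = 2c√K_a, so z_c = 2c/(γ√K_a) = 2×17.6/(17.8×0.6383) = 3.098 m.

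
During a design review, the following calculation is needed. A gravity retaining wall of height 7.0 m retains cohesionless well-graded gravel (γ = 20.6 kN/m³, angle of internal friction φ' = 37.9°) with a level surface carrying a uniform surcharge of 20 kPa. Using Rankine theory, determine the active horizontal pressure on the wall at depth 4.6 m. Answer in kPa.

K_a = (1 − sin φ)/(1 + sin φ) = 0.2389.
σ_v = γz + q = 20.6 × 4.6 + 20 = 114.8 kPa.
σ_h = K_a σ_v = 0.2389 × 114.8 = 27.42 kPa.

27.4 kPa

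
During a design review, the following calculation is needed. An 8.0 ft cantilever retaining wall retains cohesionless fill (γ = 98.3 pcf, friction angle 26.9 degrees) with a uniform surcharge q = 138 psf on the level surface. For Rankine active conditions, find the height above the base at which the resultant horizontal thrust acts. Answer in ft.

3.01 ft

K_a = 0.3770.
Triangular part P₁ = ½K_aγH² = 1186 at H/3 = 2.667 ft; rectangular part P₂ = K_a q H = 416.2 at H/2 = 4.000 ft.
ȳ = (P₁·2.667 + P₂·4.000)/(P₁+P₂) = 3.013 ft.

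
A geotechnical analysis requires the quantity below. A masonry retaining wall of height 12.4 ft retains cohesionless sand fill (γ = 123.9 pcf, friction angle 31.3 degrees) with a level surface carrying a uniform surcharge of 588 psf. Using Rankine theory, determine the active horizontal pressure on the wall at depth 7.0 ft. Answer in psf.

K_a = (1 − sin φ)/(1 + sin φ) = 0.3162.
σ_v = γz + q = 123.9 × 7.0 + 588 = 1455 psf.
σ_h = K_a σ_v = 0.3162 × 1455 = 460.2 psf.

460 psf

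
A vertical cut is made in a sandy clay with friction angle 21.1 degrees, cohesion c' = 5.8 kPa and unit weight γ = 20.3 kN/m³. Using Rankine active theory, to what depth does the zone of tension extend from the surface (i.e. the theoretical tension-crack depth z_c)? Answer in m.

0.833 m

K_a = tan²(45° − 21.1°/2) = 0.4706; √K_a = 0.6860.
The active pressure is zero where K_a γ z = 2c√K_a, so z_c = 2c/(γ√K_a) = 2×5.8/(20.3×0.6860) = 0.8330 m.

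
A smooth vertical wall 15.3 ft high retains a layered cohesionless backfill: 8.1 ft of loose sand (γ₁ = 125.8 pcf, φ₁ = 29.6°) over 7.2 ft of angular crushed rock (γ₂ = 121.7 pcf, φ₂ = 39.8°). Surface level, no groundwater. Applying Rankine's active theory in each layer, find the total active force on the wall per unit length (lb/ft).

3700 lb/ft

K_a1 = tan²(45°−29.6°/2) = 0.3387; K_a2 = tan²(45°−39.8°/2) = 0.2194.
Layer 1: σ at base = K_a1 γ₁ h₁ = 345.2 psf; P₁ = ½×345.2×8.1 = 1398.
Layer 2: σ_v at top = γ₁h₁ = 1019; σ_h top = K_a2×1019 = 223.6; σ_h base = K_a2×(1019+121.7×7.2) = 415.9.
P₂ = ½(223.6+415.9)×7.2 = 2302. Total P_a = 1398+2302 = 3700 lb/ft.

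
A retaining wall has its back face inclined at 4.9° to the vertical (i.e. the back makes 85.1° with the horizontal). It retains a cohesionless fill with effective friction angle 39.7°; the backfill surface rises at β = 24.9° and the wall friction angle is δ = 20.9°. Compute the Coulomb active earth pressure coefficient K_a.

K_a = sin²(α+φ) / [sin²α · sin(α−δ) · (1 + √{sin(φ+δ)sin(φ−β) / (sin(α−δ)sin(α+β))})²].
With α = 85.1°, φ = 39.7°, δ = 20.9°, β = 24.9°: K_a = 0.3296.

0.330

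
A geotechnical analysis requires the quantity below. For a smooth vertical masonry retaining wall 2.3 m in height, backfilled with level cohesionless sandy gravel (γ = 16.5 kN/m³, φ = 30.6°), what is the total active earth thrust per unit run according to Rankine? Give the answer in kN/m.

14.2 kN/m

K_a = tan²(45° − φ/2) = 0.3253.
P_a = ½ K_a γ H² = 0.5 × 0.3253 × 16.5 × 2.3² = 14.20 kN/m.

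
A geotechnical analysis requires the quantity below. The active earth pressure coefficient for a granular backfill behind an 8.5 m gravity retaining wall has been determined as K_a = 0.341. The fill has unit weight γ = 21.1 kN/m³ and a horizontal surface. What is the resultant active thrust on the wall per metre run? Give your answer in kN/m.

P = ½ K_a γ H² = 0.5 × 0.341 × 21.1 × 8.5² = 259.9 kN/m.

260 kN/m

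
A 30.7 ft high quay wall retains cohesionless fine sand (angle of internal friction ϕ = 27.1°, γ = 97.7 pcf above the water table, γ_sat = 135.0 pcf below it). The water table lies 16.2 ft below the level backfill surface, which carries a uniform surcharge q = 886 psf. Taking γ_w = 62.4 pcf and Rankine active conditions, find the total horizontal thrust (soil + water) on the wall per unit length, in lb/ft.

K_a = tan²(45° − φ/2) = 0.3741.
γ' = 135.0 − 62.4 = 72.60 pcf. h₂ = H − d_w = 14.5 ft.
σ'_h: at surface K_a·q = 331.4; at WT K_a(q+γd_w) = 923.4; at base K_a(q+γd_w+γ'h₂) = 1317 psf.
P₁ = ½(331.4+923.4)×16.2 = 10160; P₂ = ½(923.4+1317)×14.5 = 16240; P_w = ½γ_w h₂² = 6560.
Total = 10160+16240+6560 = 32970 lb/ft.

33000 lb/ft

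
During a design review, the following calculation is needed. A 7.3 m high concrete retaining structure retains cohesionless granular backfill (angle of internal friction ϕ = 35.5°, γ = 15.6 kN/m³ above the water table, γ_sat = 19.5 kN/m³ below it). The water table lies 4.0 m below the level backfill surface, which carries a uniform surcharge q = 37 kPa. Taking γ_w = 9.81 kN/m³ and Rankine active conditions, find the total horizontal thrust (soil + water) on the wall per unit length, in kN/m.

K_a = tan²(45° − φ/2) = 0.2653.
γ' = 19.5 − 9.81 = 9.690 kN/m³. h₂ = H − d_w = 3.3 m.
σ'_h: at surface K_a·q = 9.815; at WT K_a(q+γd_w) = 26.37; at base K_a(q+γd_w+γ'h₂) = 34.85 kPa.
P₁ = ½(9.815+26.37)×4.0 = 72.36; P₂ = ½(26.37+34.85)×3.3 = 101.0; P_w = ½γ_w h₂² = 53.42.
Total = 72.36+101.0+53.42 = 226.8 kN/m.

227 kN/m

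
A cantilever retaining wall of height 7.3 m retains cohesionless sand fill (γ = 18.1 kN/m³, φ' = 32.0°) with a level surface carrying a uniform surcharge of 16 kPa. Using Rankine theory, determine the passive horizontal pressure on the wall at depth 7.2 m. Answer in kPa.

K_p = (1 + sin φ)/(1 − sin φ) = 3.255.
σ_v = γz + q = 18.1 × 7.2 + 16 = 146.3 kPa.
σ_h = K_p σ_v = 3.255 × 146.3 = 476.2 kPa.

476 kPa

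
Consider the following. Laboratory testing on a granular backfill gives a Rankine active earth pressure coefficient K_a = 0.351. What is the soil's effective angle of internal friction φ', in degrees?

K_a = tan²(45° − φ/2) ⇒ 45° − φ/2 = arctan(√0.351) = 30.64°.
φ = 2(45° − 30.64°) = 28.71°.

28.7°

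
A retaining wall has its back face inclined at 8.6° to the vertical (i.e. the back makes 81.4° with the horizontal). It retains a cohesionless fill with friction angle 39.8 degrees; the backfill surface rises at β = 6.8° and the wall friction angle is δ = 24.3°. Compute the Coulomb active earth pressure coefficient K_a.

0.286

K_a = sin²(α+φ) / [sin²α · sin(α−δ) · (1 + √{sin(φ+δ)sin(φ−β) / (sin(α−δ)sin(α+β))})²].
With α = 81.4°, φ = 39.8°, δ = 24.3°, β = 6.8°: K_a = 0.2864.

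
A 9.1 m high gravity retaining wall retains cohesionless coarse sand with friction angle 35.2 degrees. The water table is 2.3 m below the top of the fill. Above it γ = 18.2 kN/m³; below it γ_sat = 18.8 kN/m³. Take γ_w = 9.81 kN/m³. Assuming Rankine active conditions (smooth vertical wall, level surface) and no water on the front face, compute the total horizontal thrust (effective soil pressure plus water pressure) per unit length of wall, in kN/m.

372 kN/m

K_a = tan²(45° − φ/2) = 0.2687.
γ' = 18.8 − 9.81 = 8.990 kN/m³. Depth below WT = 6.8 m.
σ'_h at WT = K_a γ d_w = 11.25 kPa; at base = 11.25 + K_a γ' × 6.8 = 27.67 kPa.
P₁ (0–2.3 m) = ½×11.25×2.3 = 12.93. P₂ (2.3–9.1 m) = ½(11.25+27.67)×6.8 = 132.3.
P_w = ½ γ_w h₂² = 0.5×9.81×6.8² = 226.8. Total = 12.93+132.3+226.8 = 372.1 kN/m.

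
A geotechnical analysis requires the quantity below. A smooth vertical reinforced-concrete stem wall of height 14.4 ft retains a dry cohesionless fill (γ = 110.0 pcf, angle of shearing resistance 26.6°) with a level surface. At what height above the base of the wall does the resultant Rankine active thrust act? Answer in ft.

K_a = 0.3814.
The pressure distribution is triangular, so the resultant acts at H/3 above the base = 14.4/3 = 4.800 ft.

4.80 ft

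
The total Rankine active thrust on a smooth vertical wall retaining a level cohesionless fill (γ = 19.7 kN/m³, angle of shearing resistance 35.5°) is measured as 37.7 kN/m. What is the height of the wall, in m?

K_a = 0.2653. P_a = ½ K_a γ H² ⇒ H = √(2P_a/(K_a γ)).
H = √(2×37.7/(0.2653×19.7)) = 3.799 m.

3.80 m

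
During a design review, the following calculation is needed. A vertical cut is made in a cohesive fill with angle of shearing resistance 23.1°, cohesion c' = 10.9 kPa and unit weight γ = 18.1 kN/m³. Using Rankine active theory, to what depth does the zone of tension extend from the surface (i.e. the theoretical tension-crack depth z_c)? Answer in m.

K_a = tan²(45° − 23.1°/2) = 0.4364; √K_a = 0.6606.
The active pressure is zero where K_a γ z = 2c√K_a, so z_c = 2c/(γ√K_a) = 2×10.9/(18.1×0.6606) = 1.823 m.

1.82 m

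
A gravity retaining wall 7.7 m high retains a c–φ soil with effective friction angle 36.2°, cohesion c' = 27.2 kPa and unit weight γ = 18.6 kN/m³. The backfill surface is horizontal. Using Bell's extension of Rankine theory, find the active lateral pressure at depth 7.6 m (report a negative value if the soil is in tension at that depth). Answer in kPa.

8.78 kPa

K_a = (1 − sin φ)/(1 + sin φ) = 0.2574.
σ_a = K_a γ z − 2c√K_a = 0.2574×18.6×7.6 − 2×27.2×0.5073 = 8.785 kPa.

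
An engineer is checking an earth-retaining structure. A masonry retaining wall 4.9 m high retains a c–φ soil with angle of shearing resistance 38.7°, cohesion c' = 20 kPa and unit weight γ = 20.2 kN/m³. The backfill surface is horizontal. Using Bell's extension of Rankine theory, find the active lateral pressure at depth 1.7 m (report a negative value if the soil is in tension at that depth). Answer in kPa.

-11.3 kPa

K_a = (1 − sin φ)/(1 + sin φ) = 0.2306.
σ_a = K_a γ z − 2c√K_a = 0.2306×20.2×1.7 − 2×20×0.4802 = -11.29 kPa.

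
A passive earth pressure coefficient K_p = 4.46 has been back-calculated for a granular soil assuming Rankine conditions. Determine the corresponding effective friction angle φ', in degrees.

39.3°

K_p = (1+sin φ)/(1−sin φ) ⇒ sin φ = (K_p − 1)/(K_p + 1) = 0.6337.
φ = arcsin(0.6337) = 39.32°.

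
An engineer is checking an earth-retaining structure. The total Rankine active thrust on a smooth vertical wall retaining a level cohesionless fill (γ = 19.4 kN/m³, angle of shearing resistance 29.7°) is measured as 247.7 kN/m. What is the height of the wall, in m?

K_a = 0.3374. P_a = ½ K_a γ H² ⇒ H = √(2P_a/(K_a γ)).
H = √(2×247.7/(0.3374×19.4)) = 8.700 m.

8.70 m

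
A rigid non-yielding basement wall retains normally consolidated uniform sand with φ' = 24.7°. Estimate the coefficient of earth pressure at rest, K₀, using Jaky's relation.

K₀ = 1 − sin φ' = 1 − sin 24.7° = 0.5821.

0.582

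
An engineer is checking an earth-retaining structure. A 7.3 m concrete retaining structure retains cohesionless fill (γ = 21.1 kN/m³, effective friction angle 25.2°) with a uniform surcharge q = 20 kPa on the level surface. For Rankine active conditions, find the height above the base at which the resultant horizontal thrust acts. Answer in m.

2.68 m

K_a = 0.4027.
Triangular part P₁ = ½K_aγH² = 226.4 at H/3 = 2.433 m; rectangular part P₂ = K_a q H = 58.80 at H/2 = 3.650 m.
ȳ = (P₁·2.433 + P₂·3.650)/(P₁+P₂) = 2.684 m.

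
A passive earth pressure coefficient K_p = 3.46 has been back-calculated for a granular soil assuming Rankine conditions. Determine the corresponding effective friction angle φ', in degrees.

K_p = (1+sin φ)/(1−sin φ) ⇒ sin φ = (K_p − 1)/(K_p + 1) = 0.5516.
φ = arcsin(0.5516) = 33.47°.

33.5°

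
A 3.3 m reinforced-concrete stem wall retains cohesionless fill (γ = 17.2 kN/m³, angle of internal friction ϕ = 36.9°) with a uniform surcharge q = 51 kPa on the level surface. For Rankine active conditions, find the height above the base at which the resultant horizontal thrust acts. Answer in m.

1.45 m

K_a = 0.2497.
Triangular part P₁ = ½K_aγH² = 23.38 at H/3 = 1.100 m; rectangular part P₂ = K_a q H = 42.02 at H/2 = 1.650 m.
ȳ = (P₁·1.100 + P₂·1.650)/(P₁+P₂) = 1.453 m.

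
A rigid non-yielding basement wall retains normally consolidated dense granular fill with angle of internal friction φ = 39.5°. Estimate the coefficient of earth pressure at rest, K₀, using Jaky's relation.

K₀ = 1 − sin φ' = 1 − sin 39.5° = 0.3639.

0.364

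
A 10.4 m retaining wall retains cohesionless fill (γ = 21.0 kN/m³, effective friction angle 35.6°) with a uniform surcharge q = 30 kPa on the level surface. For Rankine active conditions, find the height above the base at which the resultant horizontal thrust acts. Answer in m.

3.84 m

K_a = 0.2641.
Triangular part P₁ = ½K_aγH² = 300.0 at H/3 = 3.467 m; rectangular part P₂ = K_a q H = 82.41 at H/2 = 5.200 m.
ȳ = (P₁·3.467 + P₂·5.200)/(P₁+P₂) = 3.840 m.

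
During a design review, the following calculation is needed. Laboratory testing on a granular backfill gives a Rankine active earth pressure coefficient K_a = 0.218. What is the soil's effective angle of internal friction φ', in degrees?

39.9°

K_a = tan²(45° − φ/2) ⇒ 45° − φ/2 = arctan(√0.218) = 25.03°.
φ = 2(45° − 25.03°) = 39.94°.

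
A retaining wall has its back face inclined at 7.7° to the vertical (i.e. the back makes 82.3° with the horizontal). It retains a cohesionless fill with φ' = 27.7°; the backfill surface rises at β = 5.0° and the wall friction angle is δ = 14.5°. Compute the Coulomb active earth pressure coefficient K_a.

0.415

K_a = sin²(α+φ) / [sin²α · sin(α−δ) · (1 + √{sin(φ+δ)sin(φ−β) / (sin(α−δ)sin(α+β))})²].
With α = 82.3°, φ = 27.7°, δ = 14.5°, β = 5.0°: K_a = 0.4152.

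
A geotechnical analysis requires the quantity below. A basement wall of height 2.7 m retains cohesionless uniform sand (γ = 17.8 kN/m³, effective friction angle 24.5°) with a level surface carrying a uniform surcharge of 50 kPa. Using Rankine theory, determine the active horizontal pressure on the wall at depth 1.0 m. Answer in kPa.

28.1 kPa

K_a = (1 − sin φ)/(1 + sin φ) = 0.4137.
σ_v = γz + q = 17.8 × 1.0 + 50 = 67.80 kPa.
σ_h = K_a σ_v = 0.4137 × 67.80 = 28.05 kPa.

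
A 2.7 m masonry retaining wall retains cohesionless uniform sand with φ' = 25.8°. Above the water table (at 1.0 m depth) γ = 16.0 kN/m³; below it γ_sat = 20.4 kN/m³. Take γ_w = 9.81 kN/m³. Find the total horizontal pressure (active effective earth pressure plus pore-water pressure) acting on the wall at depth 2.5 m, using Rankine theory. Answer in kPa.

K_a = (1 − sin φ)/(1 + sin φ) = 0.3935.
γ' = 20.4 − 9.81 = 10.59 kN/m³.
Effective vertical stress at 2.5 m: σ'_v = 16.0×1.0 + 10.59×1.50 = 31.88 kPa.
σ'_h = K_a σ'_v = 0.3935 × 31.88 = 12.55 kPa; u = γ_w × 1.50 = 14.71 kPa.
Total σ_h = 12.55 + 14.71 = 27.26 kPa.

27.3 kPa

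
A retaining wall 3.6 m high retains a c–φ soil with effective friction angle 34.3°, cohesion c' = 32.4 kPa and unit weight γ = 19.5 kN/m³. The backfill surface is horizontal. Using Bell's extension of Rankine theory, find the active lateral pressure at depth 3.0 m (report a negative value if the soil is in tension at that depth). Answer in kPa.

-17.9 kPa

K_a = (1 − sin φ)/(1 + sin φ) = 0.2792.
σ_a = K_a γ z − 2c√K_a = 0.2792×19.5×3.0 − 2×32.4×0.5284 = -17.91 kPa.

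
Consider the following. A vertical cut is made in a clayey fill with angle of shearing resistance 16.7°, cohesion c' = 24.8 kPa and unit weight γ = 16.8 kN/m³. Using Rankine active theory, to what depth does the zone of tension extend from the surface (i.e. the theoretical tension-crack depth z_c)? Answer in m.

3.97 m

K_a = tan²(45° − 16.7°/2) = 0.5536; √K_a = 0.7440.
The active pressure is zero where K_a γ z = 2c√K_a, so z_c = 2c/(γ√K_a) = 2×24.8/(16.8×0.7440) = 3.968 m.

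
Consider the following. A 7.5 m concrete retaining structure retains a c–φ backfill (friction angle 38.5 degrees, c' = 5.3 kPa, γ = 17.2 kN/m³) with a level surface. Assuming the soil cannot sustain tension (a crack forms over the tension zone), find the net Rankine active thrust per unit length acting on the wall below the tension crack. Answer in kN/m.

77.5 kN/m

K_a = 0.2327; √K_a = 0.4823.
Tension-crack depth z_c = 2c/(γ√K_a) = 2×5.3/(17.2×0.4823) = 1.278 m.
σ_a at base = K_a γ H − 2c√K_a = 0.2327×17.2×7.5 − 2×5.3×0.4823 = 24.90 kPa.
P_a = ½ × 24.90 × (H − z_c) = 0.5×24.90×6.222 = 77.47 kN/m.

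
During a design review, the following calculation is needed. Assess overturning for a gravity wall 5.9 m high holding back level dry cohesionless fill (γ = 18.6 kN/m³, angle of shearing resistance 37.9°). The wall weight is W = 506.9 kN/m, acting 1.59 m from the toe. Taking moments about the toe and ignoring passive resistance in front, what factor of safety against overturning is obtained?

5.30

K_a = tan²(45° − 37.9°/2) = 0.2389.
P_a = ½K_aγH² = 0.5×0.2389×18.6×5.9² = 77.35 kN/m, acting at H/3 = 1.967 m above the base.
Overturning moment M_o = P_a × H/3 = 77.35 × 1.967 = 152.1.
Resisting moment M_r = W × 1.59 = 506.9 × 1.59 = 806.0.
FS_overturning = M_r/M_o = 806.0/152.1 = 5.298.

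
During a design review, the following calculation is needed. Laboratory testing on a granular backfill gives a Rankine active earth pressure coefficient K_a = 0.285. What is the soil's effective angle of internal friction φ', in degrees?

K_a = tan²(45° − φ/2) ⇒ 45° − φ/2 = arctan(√0.285) = 28.10°.
φ = 2(45° − 28.10°) = 33.81°.

33.8°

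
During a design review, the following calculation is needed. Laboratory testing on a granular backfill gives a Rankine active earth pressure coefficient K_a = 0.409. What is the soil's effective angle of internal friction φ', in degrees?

K_a = tan²(45° − φ/2) ⇒ 45° − φ/2 = arctan(√0.409) = 32.60°.
φ = 2(45° − 32.60°) = 24.80°.

24.8°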